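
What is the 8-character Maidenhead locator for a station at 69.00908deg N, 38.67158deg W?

HP09pa92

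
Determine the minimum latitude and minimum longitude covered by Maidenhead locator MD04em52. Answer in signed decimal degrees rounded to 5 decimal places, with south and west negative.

Field M=12, D=3: +12·20° lon, +3·10° lat → SW at lon 60°, lat -60°.
Square 0, 4: +0·2° lon, +4·1° lat → SW at lon 60°, lat -56°.
Subsquare e=4, m=12: +4·0.0833333° lon, +12·0.0416667° lat → SW at lon 60.3333°, lat -55.5°.
Extended square 5, 2: +5·0.00833333° lon, +2·0.00416667° lat → SW at lon 60.375°, lat -55.4917°.
latitude -55.49167, longitude 60.37500.

-55.49167, 60.37500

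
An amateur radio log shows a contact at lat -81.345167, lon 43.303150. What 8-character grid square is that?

LA18pp67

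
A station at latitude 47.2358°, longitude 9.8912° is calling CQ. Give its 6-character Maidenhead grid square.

Shift to the Maidenhead origin (180°W, 90°S): lon 189.8912, lat 137.2358.
Field (20°×10°, letters A–R): 189.8912/20 → 9 → J, 137.2358/10 → 13 → N; chars JN.
Square (2°×1°, digits 0–9): 9.8912/2 → 4, 7.2358/1 → 7; chars 47.
Subsquare (5′×2.5′, letters a–x): 1.8912/0.0833333 → 22 → w, 0.2358/0.0416667 → 5 → f; chars wf.

JN47wf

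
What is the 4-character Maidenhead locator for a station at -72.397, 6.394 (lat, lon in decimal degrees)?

JB37

Add 180° to longitude and 90° to latitude: 186.39, 17.60.
Field: lon ⌊186.39/20⌋ = 9 → J; lat ⌊17.60/10⌋ = 1 → B.
Square: lon ⌊6.39/2⌋ = 3; lat ⌊7.60/1⌋ = 7.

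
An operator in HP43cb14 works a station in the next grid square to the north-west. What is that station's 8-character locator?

Longitude extended square 1; −1 → 0.
Latitude extended square 4; +1 → 5.

HP43cb05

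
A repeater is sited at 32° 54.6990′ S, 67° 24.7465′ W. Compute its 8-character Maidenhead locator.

Shift to the Maidenhead origin (180°W, 90°S): lon 112.58756, lat 57.08835.
Field (20°×10°, letters A–R): lon ⌊112.58756/20⌋ = 5 → F; lat ⌊57.08835/10⌋ = 5 → F.
Square (2°×1°, digits 0–9): lon ⌊12.58756/2⌋ = 6; lat ⌊7.08835/1⌋ = 7.
Subsquare (5′×2.5′, letters a–x): lon ⌊0.58756/0.0833333⌋ = 7 → h; lat ⌊0.08835/0.0416667⌋ = 2 → c.
Extended square (30″×15″, digits 0–9): lon ⌊0.00423/0.00833333⌋ = 0; lat ⌊0.00502/0.00416667⌋ = 1.

FF67hc01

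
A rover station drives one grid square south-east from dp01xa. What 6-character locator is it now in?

DP10ax

Longitude subsquare x = 23; +1 → 24, wraps to 0 = a, carry into square.
Longitude square 0; +1 → 1.
Latitude subsquare a = 0; −1 → -1, wraps to 23 = x, carry into square.
Latitude square 1; −1 → 0.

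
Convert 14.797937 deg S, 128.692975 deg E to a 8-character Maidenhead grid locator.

Offset from 180°W / 90°S: lon 308.69297°, lat 75.20206°.
Field (20°×10°, letters A–R): lon ⌊308.69297/20⌋ = 15 → P; lat ⌊75.20206/10⌋ = 7 → H.
Square (2°×1°, digits 0–9): lon ⌊8.69297/2⌋ = 4; lat ⌊5.20206/1⌋ = 5.
Subsquare (5′×2.5′, letters a–x): lon ⌊0.69297/0.0833333⌋ = 8 → i; lat ⌊0.20206/0.0416667⌋ = 4 → e.
Extended square (30″×15″, digits 0–9): lon ⌊0.02631/0.00833333⌋ = 3; lat ⌊0.03540/0.00416667⌋ = 8.

PH45ie38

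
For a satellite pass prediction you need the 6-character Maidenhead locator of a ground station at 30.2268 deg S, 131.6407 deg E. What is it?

PF59ts

Offset from 180°W / 90°S: lon 311.6407°, lat 59.7732°.
Field: lon ⌊311.6407/20⌋ = 15 → P; lat ⌊59.7732/10⌋ = 5 → F.
Square: lon ⌊11.6407/2⌋ = 5; lat ⌊9.7732/1⌋ = 9.
Subsquare: lon ⌊1.6407/0.0833333⌋ = 19 → t; lat ⌊0.7732/0.0416667⌋ = 18 → s.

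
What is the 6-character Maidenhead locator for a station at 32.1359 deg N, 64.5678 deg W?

FM72rd

Add 180° to longitude and 90° to latitude: 115.4322, 122.1359.
Field: lon ⌊115.4322/20⌋ = 5 → F; lat ⌊122.1359/10⌋ = 12 → M.
Square: lon ⌊15.4322/2⌋ = 7; lat ⌊2.1359/1⌋ = 2.
Subsquare: lon ⌊1.4322/0.0833333⌋ = 17 → r; lat ⌊0.1359/0.0416667⌋ = 3 → d.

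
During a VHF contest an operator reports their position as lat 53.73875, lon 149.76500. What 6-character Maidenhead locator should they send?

QO43vr

Add 180° to longitude and 90° to latitude: 329.7650, 143.7388.
Field: lon ⌊329.7650/20⌋ = 16 → Q; lat ⌊143.7388/10⌋ = 14 → O.
Square: lon ⌊9.7650/2⌋ = 4; lat ⌊3.7388/1⌋ = 3.
Subsquare: lon ⌊1.7650/0.0833333⌋ = 21 → v; lat ⌊0.7388/0.0416667⌋ = 17 → r.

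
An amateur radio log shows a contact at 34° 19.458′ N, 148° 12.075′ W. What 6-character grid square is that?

BM54vh

Offset from 180°W / 90°S: lon 31.7988°, lat 124.3243°.
Field: 31.7988/20 → 1 → B, 124.3243/10 → 12 → M; chars BM.
Square: 11.7988/2 → 5, 4.3243/1 → 4; chars 54.
Subsquare: 1.7988/0.0833333 → 21 → v, 0.3243/0.0416667 → 7 → h; chars vh.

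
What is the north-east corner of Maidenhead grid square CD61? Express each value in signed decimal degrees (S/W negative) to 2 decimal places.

Field C=2, D=3: +2·20° lon, +3·10° lat → SW at lon -140°, lat -60°.
Square 6, 1: +6·2° lon, +1·1° lat → SW at lon -128°, lat -59°.
Cell spans 2° lon × 1° lat. NE corner is SW corner plus one full cell.
latitude -58.00, longitude -126.00.

-58.00, -126.00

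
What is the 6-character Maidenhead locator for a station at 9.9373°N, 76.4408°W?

FJ19sw

Shift to the Maidenhead origin (180°W, 90°S): lon 103.5592, lat 99.9373.
Field: lon ⌊103.5592/20⌋ = 5 → F; lat ⌊99.9373/10⌋ = 9 → J.
Square: lon ⌊3.5592/2⌋ = 1; lat ⌊9.9373/1⌋ = 9.
Subsquare: lon ⌊1.5592/0.0833333⌋ = 18 → s; lat ⌊0.9373/0.0416667⌋ = 22 → w.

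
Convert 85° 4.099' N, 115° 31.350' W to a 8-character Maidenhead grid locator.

Add 180° to longitude and 90° to latitude: 64.47750, 175.06832.
Field (20°×10°, letters A–R): lon ⌊64.47750/20⌋ = 3 → D; lat ⌊175.06832/10⌋ = 17 → R.
Square (2°×1°, digits 0–9): lon ⌊4.47750/2⌋ = 2; lat ⌊5.06832/1⌋ = 5.
Subsquare (5′×2.5′, letters a–x): lon ⌊0.47750/0.0833333⌋ = 5 → f; lat ⌊0.06832/0.0416667⌋ = 1 → b.
Extended square (30″×15″, digits 0–9): lon ⌊0.06083/0.00833333⌋ = 7; lat ⌊0.02665/0.00416667⌋ = 6.

DR25fb76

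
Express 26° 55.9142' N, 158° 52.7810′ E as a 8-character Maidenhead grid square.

Add 180° to longitude and 90° to latitude: 338.87968, 116.93190.
Field: 338.87968/20 → 16 → Q, 116.93190/10 → 11 → L; chars QL.
Square: 18.87968/2 → 9, 6.93190/1 → 6; chars 96.
Subsquare: 0.87968/0.0833333 → 10 → k, 0.93190/0.0416667 → 22 → w; chars kw.
Extended square: 0.04635/0.00833333 → 5, 0.01524/0.00416667 → 3; chars 53.

QL96kw53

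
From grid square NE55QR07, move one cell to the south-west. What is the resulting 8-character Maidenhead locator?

NE55pr96

Longitude extended square 0; −1 → -1, wraps to 9, carry into subsquare.
Longitude subsquare q = 16; −1 → 15 = p.
Latitude extended square 7; −1 → 6.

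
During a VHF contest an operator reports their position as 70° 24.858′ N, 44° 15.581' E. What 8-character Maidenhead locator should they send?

LQ20dj19

Offset from 180°W / 90°S: lon 224.25968°, lat 160.41430°.
Field: 224.25968/20 → 11 → L, 160.41430/10 → 16 → Q; chars LQ.
Square: 4.25968/2 → 2, 0.41430/1 → 0; chars 20.
Subsquare: 0.25968/0.0833333 → 3 → d, 0.41430/0.0416667 → 9 → j; chars dj.
Extended square: 0.00968/0.00833333 → 1, 0.03930/0.00416667 → 9; chars 19.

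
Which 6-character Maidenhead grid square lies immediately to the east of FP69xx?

FP79ax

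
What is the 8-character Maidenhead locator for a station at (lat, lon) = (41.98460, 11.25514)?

JN51px06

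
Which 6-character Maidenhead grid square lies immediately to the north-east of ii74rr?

II74ss

Longitude subsquare r = 17; +1 → 18 = s.
Latitude subsquare r = 17; +1 → 18 = s.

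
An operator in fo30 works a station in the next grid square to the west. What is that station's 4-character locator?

FO20

Longitude square 3; −1 → 2.
The latitude characters are unchanged.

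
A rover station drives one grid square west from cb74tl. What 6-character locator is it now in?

CB74sl

Longitude subsquare t = 19; −1 → 18 = s.
The latitude characters are unchanged.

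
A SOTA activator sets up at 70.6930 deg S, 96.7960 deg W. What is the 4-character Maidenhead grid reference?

EB19

Shift to the Maidenhead origin (180°W, 90°S): lon 83.20, lat 19.31.
Field: lon ⌊83.20/20⌋ = 4 → E; lat ⌊19.31/10⌋ = 1 → B.
Square: lon ⌊3.20/2⌋ = 1; lat ⌊9.31/1⌋ = 9.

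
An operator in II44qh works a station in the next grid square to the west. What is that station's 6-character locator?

II44ph

Longitude subsquare q = 16; −1 → 15 = p.
The latitude characters are unchanged.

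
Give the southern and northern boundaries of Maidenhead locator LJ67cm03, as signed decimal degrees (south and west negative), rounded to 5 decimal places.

7.51250, 7.51667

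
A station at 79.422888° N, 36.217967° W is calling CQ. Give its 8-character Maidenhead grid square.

HQ19vk31

Add 180° to longitude and 90° to latitude: 143.78203, 169.42289.
Field: lon ⌊143.78203/20⌋ = 7 → H; lat ⌊169.42289/10⌋ = 16 → Q.
Square: lon ⌊3.78203/2⌋ = 1; lat ⌊9.42289/1⌋ = 9.
Subsquare: lon ⌊1.78203/0.0833333⌋ = 21 → v; lat ⌊0.42289/0.0416667⌋ = 10 → k.
Extended square: lon ⌊0.03203/0.00833333⌋ = 3; lat ⌊0.00622/0.00416667⌋ = 1.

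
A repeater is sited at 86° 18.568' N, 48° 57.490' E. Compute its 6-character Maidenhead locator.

Add 180° to longitude and 90° to latitude: 228.9582, 176.3095.
Field: lon ⌊228.9582/20⌋ = 11 → L; lat ⌊176.3095/10⌋ = 17 → R.
Square: lon ⌊8.9582/2⌋ = 4; lat ⌊6.3095/1⌋ = 6.
Subsquare: lon ⌊0.9582/0.0833333⌋ = 11 → l; lat ⌊0.3095/0.0416667⌋ = 7 → h.

LR46lh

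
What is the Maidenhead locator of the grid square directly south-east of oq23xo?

OQ33an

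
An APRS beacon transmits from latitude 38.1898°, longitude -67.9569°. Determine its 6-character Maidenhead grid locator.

Add 180° to longitude and 90° to latitude: 112.0431, 128.1898.
Field: lon ⌊112.0431/20⌋ = 5 → F; lat ⌊128.1898/10⌋ = 12 → M.
Square: lon ⌊12.0431/2⌋ = 6; lat ⌊8.1898/1⌋ = 8.
Subsquare: lon ⌊0.0431/0.0833333⌋ = 0 → a; lat ⌊0.1898/0.0416667⌋ = 4 → e.

FM68ae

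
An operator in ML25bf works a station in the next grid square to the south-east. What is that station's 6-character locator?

Longitude subsquare b = 1; +1 → 2 = c.
Latitude subsquare f = 5; −1 → 4 = e.

ML25ce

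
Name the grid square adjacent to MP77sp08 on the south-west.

MP77rp97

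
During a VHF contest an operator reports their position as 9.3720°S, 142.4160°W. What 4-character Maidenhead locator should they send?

BI80

Offset from 180°W / 90°S: lon 37.58°, lat 80.63°.
Field: lon ⌊37.58/20⌋ = 1 → B; lat ⌊80.63/10⌋ = 8 → I.
Square: lon ⌊17.58/2⌋ = 8; lat ⌊0.63/1⌋ = 0.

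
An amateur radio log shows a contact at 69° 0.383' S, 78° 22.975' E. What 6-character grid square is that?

Add 180° to longitude and 90° to latitude: 258.3829, 20.9936.
Field: lon ⌊258.3829/20⌋ = 12 → M; lat ⌊20.9936/10⌋ = 2 → C.
Square: lon ⌊18.3829/2⌋ = 9; lat ⌊0.9936/1⌋ = 0.
Subsquare: lon ⌊0.3829/0.0833333⌋ = 4 → e; lat ⌊0.9936/0.0416667⌋ = 23 → x.

MC90ex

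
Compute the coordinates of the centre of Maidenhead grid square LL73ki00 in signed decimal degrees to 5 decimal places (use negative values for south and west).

23.33542, 54.83750

Field L=11, L=11: +11·20° lon, +11·10° lat → SW at lon 40°, lat 20°.
Square 7, 3: +7·2° lon, +3·1° lat → SW at lon 54°, lat 23°.
Subsquare k=10, i=8: +10·0.0833333° lon, +8·0.0416667° lat → SW at lon 54.8333°, lat 23.3333°.
Extended square 0, 0: +0·0.00833333° lon, +0·0.00416667° lat → SW at lon 54.8333°, lat 23.3333°.
Cell spans 0.00833333° lon × 0.00416667° lat. Centre is SW corner plus half of each.
latitude 23.33542, longitude 54.83750.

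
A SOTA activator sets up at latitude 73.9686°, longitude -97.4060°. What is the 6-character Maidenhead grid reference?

Shift to the Maidenhead origin (180°W, 90°S): lon 82.5940, lat 163.9686.
Field (20°×10°, letters A–R): lon ⌊82.5940/20⌋ = 4 → E; lat ⌊163.9686/10⌋ = 16 → Q.
Square (2°×1°, digits 0–9): lon ⌊2.5940/2⌋ = 1; lat ⌊3.9686/1⌋ = 3.
Subsquare (5′×2.5′, letters a–x): lon ⌊0.5940/0.0833333⌋ = 7 → h; lat ⌊0.9686/0.0416667⌋ = 23 → x.

EQ13hx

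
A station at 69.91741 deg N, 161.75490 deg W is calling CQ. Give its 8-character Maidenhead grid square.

AP99cw90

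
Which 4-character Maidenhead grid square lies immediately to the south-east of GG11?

Longitude square 1; +1 → 2.
Latitude square 1; −1 → 0.

GG20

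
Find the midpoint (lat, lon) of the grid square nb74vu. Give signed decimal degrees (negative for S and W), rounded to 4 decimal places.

-75.1458, 95.7917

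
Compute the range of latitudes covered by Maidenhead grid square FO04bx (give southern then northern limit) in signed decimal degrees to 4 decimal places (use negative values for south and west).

54.9583, 55.0000

Field F=5, O=14: +5·20° lon, +14·10° lat → SW at lon -80°, lat 50°.
Square 0, 4: +0·2° lon, +4·1° lat → SW at lon -80°, lat 54°.
Subsquare b=1, x=23: +1·0.0833333° lon, +23·0.0416667° lat → SW at lon -79.9167°, lat 54.9583°.
Cell spans 0.0833333° lon × 0.0416667° lat.
south 54.9583, north 55.0000.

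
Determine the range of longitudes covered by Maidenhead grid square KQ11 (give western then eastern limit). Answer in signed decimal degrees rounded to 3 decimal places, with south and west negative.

Field K=10, Q=16: +10·20° lon, +16·10° lat → SW at lon 20°, lat 70°.
Square 1, 1: +1·2° lon, +1·1° lat → SW at lon 22°, lat 71°.
Cell spans 2° lon × 1° lat.
west 22.000, east 24.000.

22.000, 24.000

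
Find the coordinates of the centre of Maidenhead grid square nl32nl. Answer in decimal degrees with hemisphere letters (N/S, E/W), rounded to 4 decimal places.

22.4792° N, 87.1250° E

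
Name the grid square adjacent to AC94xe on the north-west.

AC94wf

Longitude subsquare x = 23; −1 → 22 = w.
Latitude subsquare e = 4; +1 → 5 = f.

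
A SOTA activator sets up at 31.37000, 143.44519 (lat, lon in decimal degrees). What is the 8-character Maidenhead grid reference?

Shift to the Maidenhead origin (180°W, 90°S): lon 323.44519, lat 121.37000.
Field: 323.44519/20 → 16 → Q, 121.37000/10 → 12 → M; chars QM.
Square: 3.44519/2 → 1, 1.37000/1 → 1; chars 11.
Subsquare: 1.44519/0.0833333 → 17 → r, 0.37000/0.0416667 → 8 → i; chars ri.
Extended square: 0.02852/0.00833333 → 3, 0.03667/0.00416667 → 8; chars 38.

QM11ri38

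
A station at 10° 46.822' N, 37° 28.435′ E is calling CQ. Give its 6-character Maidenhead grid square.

KK80rs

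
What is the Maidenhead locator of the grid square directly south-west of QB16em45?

QB16em34

Longitude extended square 4; −1 → 3.
Latitude extended square 5; −1 → 4.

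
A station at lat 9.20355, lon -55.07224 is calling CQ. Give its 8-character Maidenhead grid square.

GJ29le18

Add 180° to longitude and 90° to latitude: 124.92776, 99.20355.
Field: lon ⌊124.92776/20⌋ = 6 → G; lat ⌊99.20355/10⌋ = 9 → J.
Square: lon ⌊4.92776/2⌋ = 2; lat ⌊9.20355/1⌋ = 9.
Subsquare: lon ⌊0.92776/0.0833333⌋ = 11 → l; lat ⌊0.20355/0.0416667⌋ = 4 → e.
Extended square: lon ⌊0.01109/0.00833333⌋ = 1; lat ⌊0.03688/0.00416667⌋ = 8.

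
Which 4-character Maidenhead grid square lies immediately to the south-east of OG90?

PF09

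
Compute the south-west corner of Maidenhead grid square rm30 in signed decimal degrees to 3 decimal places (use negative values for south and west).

30.000, 166.000

Field R=17, M=12: +17·20° lon, +12·10° lat → SW at lon 160°, lat 30°.
Square 3, 0: +3·2° lon, +0·1° lat → SW at lon 166°, lat 30°.
latitude 30.000, longitude 166.000.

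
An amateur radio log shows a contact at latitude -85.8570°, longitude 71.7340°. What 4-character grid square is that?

Add 180° to longitude and 90° to latitude: 251.73, 4.14.
Field (20°×10°, letters A–R): 251.73/20 → 12 → M, 4.14/10 → 0 → A; chars MA.
Square (2°×1°, digits 0–9): 11.73/2 → 5, 4.14/1 → 4; chars 54.

MA54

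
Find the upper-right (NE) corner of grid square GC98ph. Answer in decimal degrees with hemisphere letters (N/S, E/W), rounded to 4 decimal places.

Field G=6, C=2: +6·20° lon, +2·10° lat → SW at lon -60°, lat -70°.
Square 9, 8: +9·2° lon, +8·1° lat → SW at lon -42°, lat -62°.
Subsquare p=15, h=7: +15·0.0833333° lon, +7·0.0416667° lat → SW at lon -40.75°, lat -61.7083°.
Cell spans 0.0833333° lon × 0.0416667° lat. NE corner is SW corner plus one full cell.
latitude 61.6667° S, longitude 40.6667° W.

61.6667° S, 40.6667° W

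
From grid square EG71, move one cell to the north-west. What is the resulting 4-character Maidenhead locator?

Longitude square 7; −1 → 6.
Latitude square 1; +1 → 2.

EG62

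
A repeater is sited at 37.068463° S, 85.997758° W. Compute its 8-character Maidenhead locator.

Offset from 180°W / 90°S: lon 94.00224°, lat 52.93154°.
Field (20°×10°, letters A–R): lon ⌊94.00224/20⌋ = 4 → E; lat ⌊52.93154/10⌋ = 5 → F.
Square (2°×1°, digits 0–9): lon ⌊14.00224/2⌋ = 7; lat ⌊2.93154/1⌋ = 2.
Subsquare (5′×2.5′, letters a–x): lon ⌊0.00224/0.0833333⌋ = 0 → a; lat ⌊0.93154/0.0416667⌋ = 22 → w.
Extended square (30″×15″, digits 0–9): lon ⌊0.00224/0.00833333⌋ = 0; lat ⌊0.01487/0.00416667⌋ = 3.

EF72aw03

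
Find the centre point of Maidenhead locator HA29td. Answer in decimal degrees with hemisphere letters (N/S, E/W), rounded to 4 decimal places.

Field H=7, A=0: +7·20° lon, +0·10° lat → SW at lon -40°, lat -90°.
Square 2, 9: +2·2° lon, +9·1° lat → SW at lon -36°, lat -81°.
Subsquare t=19, d=3: +19·0.0833333° lon, +3·0.0416667° lat → SW at lon -34.4167°, lat -80.875°.
Cell spans 0.0833333° lon × 0.0416667° lat. Centre is SW corner plus half of each.
latitude 80.8542° S, longitude 34.3750° W.

80.8542° S, 34.3750° W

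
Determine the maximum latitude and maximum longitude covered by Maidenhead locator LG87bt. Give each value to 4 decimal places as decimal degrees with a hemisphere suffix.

22.1667° S, 56.1667° E

Field L=11, G=6: +11·20° lon, +6·10° lat → SW at lon 40°, lat -30°.
Square 8, 7: +8·2° lon, +7·1° lat → SW at lon 56°, lat -23°.
Subsquare b=1, t=19: +1·0.0833333° lon, +19·0.0416667° lat → SW at lon 56.0833°, lat -22.2083°.
Cell spans 0.0833333° lon × 0.0416667° lat. NE corner is SW corner plus one full cell.
latitude 22.1667° S, longitude 56.1667° E.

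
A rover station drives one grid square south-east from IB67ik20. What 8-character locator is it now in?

IB67ij39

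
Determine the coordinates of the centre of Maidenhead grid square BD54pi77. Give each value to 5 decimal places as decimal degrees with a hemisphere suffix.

Field B=1, D=3: +1·20° lon, +3·10° lat → SW at lon -160°, lat -60°.
Square 5, 4: +5·2° lon, +4·1° lat → SW at lon -150°, lat -56°.
Subsquare p=15, i=8: +15·0.0833333° lon, +8·0.0416667° lat → SW at lon -148.75°, lat -55.6667°.
Extended square 7, 7: +7·0.00833333° lon, +7·0.00416667° lat → SW at lon -148.692°, lat -55.6375°.
Cell spans 0.00833333° lon × 0.00416667° lat. Centre is SW corner plus half of each.
latitude 55.63542° S, longitude 148.68750° W.

55.63542° S, 148.68750° W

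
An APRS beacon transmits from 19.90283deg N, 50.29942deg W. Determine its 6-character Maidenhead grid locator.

GK49uv

Add 180° to longitude and 90° to latitude: 129.7006, 109.9028.
Field: 129.7006/20 → 6 → G, 109.9028/10 → 10 → K; chars GK.
Square: 9.7006/2 → 4, 9.9028/1 → 9; chars 49.
Subsquare: 1.7006/0.0833333 → 20 → u, 0.9028/0.0416667 → 21 → v; chars uv.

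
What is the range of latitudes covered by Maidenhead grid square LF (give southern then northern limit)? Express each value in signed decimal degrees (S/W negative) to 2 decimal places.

-40.00, -30.00

Field L=11, F=5: +11·20° lon, +5·10° lat → SW at lon 40°, lat -40°.
Cell spans 20° lon × 10° lat.
south -40.00, north -30.00.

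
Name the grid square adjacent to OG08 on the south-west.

Longitude square 0; −1 → -1, wraps to 9, carry into field.
Longitude field O = 14; −1 → 13 = N.
Latitude square 8; −1 → 7.

NG97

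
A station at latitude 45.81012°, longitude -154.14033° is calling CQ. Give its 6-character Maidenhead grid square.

BN25wt

Offset from 180°W / 90°S: lon 25.8597°, lat 135.8101°.
Field: 25.8597/20 → 1 → B, 135.8101/10 → 13 → N; chars BN.
Square: 5.8597/2 → 2, 5.8101/1 → 5; chars 25.
Subsquare: 1.8597/0.0833333 → 22 → w, 0.8101/0.0416667 → 19 → t; chars wt.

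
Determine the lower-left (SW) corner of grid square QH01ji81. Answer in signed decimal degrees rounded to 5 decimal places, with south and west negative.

-18.66250, 140.81667

Field Q=16, H=7: +16·20° lon, +7·10° lat → SW at lon 140°, lat -20°.
Square 0, 1: +0·2° lon, +1·1° lat → SW at lon 140°, lat -19°.
Subsquare j=9, i=8: +9·0.0833333° lon, +8·0.0416667° lat → SW at lon 140.75°, lat -18.6667°.
Extended square 8, 1: +8·0.00833333° lon, +1·0.00416667° lat → SW at lon 140.817°, lat -18.6625°.
latitude -18.66250, longitude 140.81667.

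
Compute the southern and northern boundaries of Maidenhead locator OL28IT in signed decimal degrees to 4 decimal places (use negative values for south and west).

28.7917, 28.8333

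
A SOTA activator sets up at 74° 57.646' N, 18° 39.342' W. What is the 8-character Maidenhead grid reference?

IQ04qx10

Shift to the Maidenhead origin (180°W, 90°S): lon 161.34430, lat 164.96077.
Field: 161.34430/20 → 8 → I, 164.96077/10 → 16 → Q; chars IQ.
Square: 1.34430/2 → 0, 4.96077/1 → 4; chars 04.
Subsquare: 1.34430/0.0833333 → 16 → q, 0.96077/0.0416667 → 23 → x; chars qx.
Extended square: 0.01097/0.00833333 → 1, 0.00243/0.00416667 → 0; chars 10.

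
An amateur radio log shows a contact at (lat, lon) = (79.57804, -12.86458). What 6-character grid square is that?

IQ39nn

Add 180° to longitude and 90° to latitude: 167.1354, 169.5780.
Field (20°×10°, letters A–R): 167.1354/20 → 8 → I, 169.5780/10 → 16 → Q; chars IQ.
Square (2°×1°, digits 0–9): 7.1354/2 → 3, 9.5780/1 → 9; chars 39.
Subsquare (5′×2.5′, letters a–x): 1.1354/0.0833333 → 13 → n, 0.5780/0.0416667 → 13 → n; chars nn.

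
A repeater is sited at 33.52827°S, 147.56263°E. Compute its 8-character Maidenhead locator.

QF36sl73

Add 180° to longitude and 90° to latitude: 327.56263, 56.47173.
Field: lon ⌊327.56263/20⌋ = 16 → Q; lat ⌊56.47173/10⌋ = 5 → F.
Square: lon ⌊7.56263/2⌋ = 3; lat ⌊6.47173/1⌋ = 6.
Subsquare: lon ⌊1.56263/0.0833333⌋ = 18 → s; lat ⌊0.47173/0.0416667⌋ = 11 → l.
Extended square: lon ⌊0.06263/0.00833333⌋ = 7; lat ⌊0.01340/0.00416667⌋ = 3.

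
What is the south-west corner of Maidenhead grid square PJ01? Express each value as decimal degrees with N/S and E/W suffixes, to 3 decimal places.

1.000° N, 120.000° E

Field P=15, J=9: +15·20° lon, +9·10° lat → SW at lon 120°, lat 0°.
Square 0, 1: +0·2° lon, +1·1° lat → SW at lon 120°, lat 1°.
latitude 1.000° N, longitude 120.000° E.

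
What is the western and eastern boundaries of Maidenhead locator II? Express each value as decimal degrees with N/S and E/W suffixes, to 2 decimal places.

Field I=8, I=8: +8·20° lon, +8·10° lat → SW at lon -20°, lat -10°.
Cell spans 20° lon × 10° lat.
west 20.00° W, east 0.00° E.

20.00° W, 0.00° E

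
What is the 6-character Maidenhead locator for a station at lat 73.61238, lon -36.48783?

HQ13so

Add 180° to longitude and 90° to latitude: 143.5122, 163.6124.
Field: lon ⌊143.5122/20⌋ = 7 → H; lat ⌊163.6124/10⌋ = 16 → Q.
Square: lon ⌊3.5122/2⌋ = 1; lat ⌊3.6124/1⌋ = 3.
Subsquare: lon ⌊1.5122/0.0833333⌋ = 18 → s; lat ⌊0.6124/0.0416667⌋ = 14 → o.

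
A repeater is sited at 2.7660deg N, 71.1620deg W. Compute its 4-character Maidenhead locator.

FJ42

Shift to the Maidenhead origin (180°W, 90°S): lon 108.84, lat 92.77.
Field: 108.84/20 → 5 → F, 92.77/10 → 9 → J; chars FJ.
Square: 8.84/2 → 4, 2.77/1 → 2; chars 42.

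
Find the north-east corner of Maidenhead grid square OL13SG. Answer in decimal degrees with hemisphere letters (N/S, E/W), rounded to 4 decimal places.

23.2917° N, 103.5833° E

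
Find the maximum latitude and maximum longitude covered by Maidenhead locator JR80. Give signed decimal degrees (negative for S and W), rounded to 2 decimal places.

81.00, 18.00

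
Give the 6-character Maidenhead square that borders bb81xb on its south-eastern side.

Longitude subsquare x = 23; +1 → 24, wraps to 0 = a, carry into square.
Longitude square 8; +1 → 9.
Latitude subsquare b = 1; −1 → 0 = a.

BB91aa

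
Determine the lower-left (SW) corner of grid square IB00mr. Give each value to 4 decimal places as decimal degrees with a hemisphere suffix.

Field I=8, B=1: +8·20° lon, +1·10° lat → SW at lon -20°, lat -80°.
Square 0, 0: +0·2° lon, +0·1° lat → SW at lon -20°, lat -80°.
Subsquare m=12, r=17: +12·0.0833333° lon, +17·0.0416667° lat → SW at lon -19°, lat -79.2917°.
latitude 79.2917° S, longitude 19.0000° W.

79.2917° S, 19.0000° W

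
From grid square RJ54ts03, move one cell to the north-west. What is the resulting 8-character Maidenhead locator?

Longitude extended square 0; −1 → -1, wraps to 9, carry into subsquare.
Longitude subsquare t = 19; −1 → 18 = s.
Latitude extended square 3; +1 → 4.

RJ54ss94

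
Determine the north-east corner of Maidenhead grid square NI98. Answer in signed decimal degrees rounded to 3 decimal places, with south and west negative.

Field N=13, I=8: +13·20° lon, +8·10° lat → SW at lon 80°, lat -10°.
Square 9, 8: +9·2° lon, +8·1° lat → SW at lon 98°, lat -2°.
Cell spans 2° lon × 1° lat. NE corner is SW corner plus one full cell.
latitude -1.000, longitude 100.000.

-1.000, 100.000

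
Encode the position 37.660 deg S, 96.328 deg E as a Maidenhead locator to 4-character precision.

Add 180° to longitude and 90° to latitude: 276.33, 52.34.
Field: 276.33/20 → 13 → N, 52.34/10 → 5 → F; chars NF.
Square: 16.33/2 → 8, 2.34/1 → 2; chars 82.

NF82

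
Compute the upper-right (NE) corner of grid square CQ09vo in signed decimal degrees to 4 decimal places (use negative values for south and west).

79.6250, -138.1667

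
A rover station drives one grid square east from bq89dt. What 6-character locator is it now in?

BQ89et

Longitude subsquare d = 3; +1 → 4 = e.
The latitude characters are unchanged.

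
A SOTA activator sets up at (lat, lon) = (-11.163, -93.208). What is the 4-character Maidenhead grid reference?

EH38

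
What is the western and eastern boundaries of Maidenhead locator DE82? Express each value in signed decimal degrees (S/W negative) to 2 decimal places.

-104.00, -102.00

Field D=3, E=4: +3·20° lon, +4·10° lat → SW at lon -120°, lat -50°.
Square 8, 2: +8·2° lon, +2·1° lat → SW at lon -104°, lat -48°.
Cell spans 2° lon × 1° lat.
west -104.00, east -102.00.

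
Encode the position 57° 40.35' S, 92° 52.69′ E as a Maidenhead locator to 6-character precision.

ND62kh

Shift to the Maidenhead origin (180°W, 90°S): lon 272.8782, lat 32.3275.
Field: 272.8782/20 → 13 → N, 32.3275/10 → 3 → D; chars ND.
Square: 12.8782/2 → 6, 2.3275/1 → 2; chars 62.
Subsquare: 0.8782/0.0833333 → 10 → k, 0.3275/0.0416667 → 7 → h; chars kh.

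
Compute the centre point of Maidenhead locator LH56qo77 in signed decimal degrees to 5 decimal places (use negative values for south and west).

-13.38542, 51.39583

Field L=11, H=7: +11·20° lon, +7·10° lat → SW at lon 40°, lat -20°.
Square 5, 6: +5·2° lon, +6·1° lat → SW at lon 50°, lat -14°.
Subsquare q=16, o=14: +16·0.0833333° lon, +14·0.0416667° lat → SW at lon 51.3333°, lat -13.4167°.
Extended square 7, 7: +7·0.00833333° lon, +7·0.00416667° lat → SW at lon 51.3917°, lat -13.3875°.
Cell spans 0.00833333° lon × 0.00416667° lat. Centre is SW corner plus half of each.
latitude -13.38542, longitude 51.39583.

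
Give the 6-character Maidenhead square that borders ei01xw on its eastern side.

EI11aw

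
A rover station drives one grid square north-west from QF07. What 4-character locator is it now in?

Longitude square 0; −1 → -1, wraps to 9, carry into field.
Longitude field Q = 16; −1 → 15 = P.
Latitude square 7; +1 → 8.

PF98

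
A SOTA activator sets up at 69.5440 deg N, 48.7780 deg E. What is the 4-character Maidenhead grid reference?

LP49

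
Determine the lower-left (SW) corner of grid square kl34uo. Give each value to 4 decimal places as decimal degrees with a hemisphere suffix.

24.5833° N, 27.6667° E

Field K=10, L=11: +10·20° lon, +11·10° lat → SW at lon 20°, lat 20°.
Square 3, 4: +3·2° lon, +4·1° lat → SW at lon 26°, lat 24°.
Subsquare u=20, o=14: +20·0.0833333° lon, +14·0.0416667° lat → SW at lon 27.6667°, lat 24.5833°.
latitude 24.5833° N, longitude 27.6667° E.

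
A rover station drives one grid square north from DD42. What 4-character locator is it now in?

Latitude square 2; +1 → 3.
The longitude characters are unchanged.

DD43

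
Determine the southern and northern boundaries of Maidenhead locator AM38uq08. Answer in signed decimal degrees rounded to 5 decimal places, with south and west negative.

38.70000, 38.70417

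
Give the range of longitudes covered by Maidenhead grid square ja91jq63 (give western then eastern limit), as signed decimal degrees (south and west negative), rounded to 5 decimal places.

18.80000, 18.80833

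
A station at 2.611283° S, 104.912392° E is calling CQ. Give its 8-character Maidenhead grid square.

Shift to the Maidenhead origin (180°W, 90°S): lon 284.91239, lat 87.38872.
Field: 284.91239/20 → 14 → O, 87.38872/10 → 8 → I; chars OI.
Square: 4.91239/2 → 2, 7.38872/1 → 7; chars 27.
Subsquare: 0.91239/0.0833333 → 10 → k, 0.38872/0.0416667 → 9 → j; chars kj.
Extended square: 0.07906/0.00833333 → 9, 0.01372/0.00416667 → 3; chars 93.

OI27kj93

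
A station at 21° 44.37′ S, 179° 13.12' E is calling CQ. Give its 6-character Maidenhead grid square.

Offset from 180°W / 90°S: lon 359.2187°, lat 68.2605°.
Field (20°×10°, letters A–R): 359.2187/20 → 17 → R, 68.2605/10 → 6 → G; chars RG.
Square (2°×1°, digits 0–9): 19.2187/2 → 9, 8.2605/1 → 8; chars 98.
Subsquare (5′×2.5′, letters a–x): 1.2187/0.0833333 → 14 → o, 0.2605/0.0416667 → 6 → g; chars og.

RG98og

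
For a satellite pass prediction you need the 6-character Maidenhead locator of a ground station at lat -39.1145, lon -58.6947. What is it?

GF00pv

Offset from 180°W / 90°S: lon 121.3053°, lat 50.8855°.
Field (20°×10°, letters A–R): 121.3053/20 → 6 → G, 50.8855/10 → 5 → F; chars GF.
Square (2°×1°, digits 0–9): 1.3053/2 → 0, 0.8855/1 → 0; chars 00.
Subsquare (5′×2.5′, letters a–x): 1.3053/0.0833333 → 15 → p, 0.8855/0.0416667 → 21 → v; chars pv.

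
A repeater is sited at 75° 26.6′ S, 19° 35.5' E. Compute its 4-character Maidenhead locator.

Add 180° to longitude and 90° to latitude: 199.59, 14.56.
Field: 199.59/20 → 9 → J, 14.56/10 → 1 → B; chars JB.
Square: 19.59/2 → 9, 4.56/1 → 4; chars 94.

JB94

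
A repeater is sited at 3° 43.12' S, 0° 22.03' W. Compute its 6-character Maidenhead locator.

II96tg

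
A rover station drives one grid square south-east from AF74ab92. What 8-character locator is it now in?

Longitude extended square 9; +1 → 10, wraps to 0, carry into subsquare.
Longitude subsquare a = 0; +1 → 1 = b.
Latitude extended square 2; −1 → 1.

AF74bb01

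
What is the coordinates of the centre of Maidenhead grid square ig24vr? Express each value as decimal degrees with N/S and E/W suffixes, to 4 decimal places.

25.2708° S, 14.2083° W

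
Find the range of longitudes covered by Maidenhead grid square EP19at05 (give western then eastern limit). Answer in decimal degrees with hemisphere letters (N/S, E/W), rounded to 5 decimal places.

98.00000° W, 97.99167° W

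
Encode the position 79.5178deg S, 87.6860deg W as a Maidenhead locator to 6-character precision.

EB60dl

Add 180° to longitude and 90° to latitude: 92.3140, 10.4822.
Field: 92.3140/20 → 4 → E, 10.4822/10 → 1 → B; chars EB.
Square: 12.3140/2 → 6, 0.4822/1 → 0; chars 60.
Subsquare: 0.3140/0.0833333 → 3 → d, 0.4822/0.0416667 → 11 → l; chars dl.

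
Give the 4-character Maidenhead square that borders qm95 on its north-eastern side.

Longitude square 9; +1 → 10, wraps to 0, carry into field.
Longitude field Q = 16; +1 → 17 = R.
Latitude square 5; +1 → 6.

RM06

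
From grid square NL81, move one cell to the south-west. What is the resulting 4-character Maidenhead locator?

NL70

Longitude square 8; −1 → 7.
Latitude square 1; −1 → 0.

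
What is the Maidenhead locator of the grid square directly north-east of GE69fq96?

Longitude extended square 9; +1 → 10, wraps to 0, carry into subsquare.
Longitude subsquare f = 5; +1 → 6 = g.
Latitude extended square 6; +1 → 7.

GE69gq07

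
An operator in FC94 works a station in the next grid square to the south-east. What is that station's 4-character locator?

Longitude square 9; +1 → 10, wraps to 0, carry into field.
Longitude field F = 5; +1 → 6 = G.
Latitude square 4; −1 → 3.

GC03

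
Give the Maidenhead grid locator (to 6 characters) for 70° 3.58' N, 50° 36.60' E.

LQ50hb

Offset from 180°W / 90°S: lon 230.6100°, lat 160.0597°.
Field: 230.6100/20 → 11 → L, 160.0597/10 → 16 → Q; chars LQ.
Square: 10.6100/2 → 5, 0.0597/1 → 0; chars 50.
Subsquare: 0.6100/0.0833333 → 7 → h, 0.0597/0.0416667 → 1 → b; chars hb.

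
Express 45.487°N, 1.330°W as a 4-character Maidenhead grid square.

IN95

Shift to the Maidenhead origin (180°W, 90°S): lon 178.67, lat 135.49.
Field: 178.67/20 → 8 → I, 135.49/10 → 13 → N; chars IN.
Square: 18.67/2 → 9, 5.49/1 → 5; chars 95.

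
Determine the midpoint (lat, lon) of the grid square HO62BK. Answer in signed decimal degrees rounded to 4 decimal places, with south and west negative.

52.4375, -27.8750

Field H=7, O=14: +7·20° lon, +14·10° lat → SW at lon -40°, lat 50°.
Square 6, 2: +6·2° lon, +2·1° lat → SW at lon -28°, lat 52°.
Subsquare b=1, k=10: +1·0.0833333° lon, +10·0.0416667° lat → SW at lon -27.9167°, lat 52.4167°.
Cell spans 0.0833333° lon × 0.0416667° lat. Centre is SW corner plus half of each.
latitude 52.4375, longitude -27.8750.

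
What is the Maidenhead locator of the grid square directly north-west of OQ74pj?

OQ74ok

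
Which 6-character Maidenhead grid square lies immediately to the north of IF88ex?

IF89ea

Latitude subsquare x = 23; +1 → 24, wraps to 0 = a, carry into square.
Latitude square 8; +1 → 9.
The longitude characters are unchanged.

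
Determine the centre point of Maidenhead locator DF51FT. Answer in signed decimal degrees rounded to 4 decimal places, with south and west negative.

Field D=3, F=5: +3·20° lon, +5·10° lat → SW at lon -120°, lat -40°.
Square 5, 1: +5·2° lon, +1·1° lat → SW at lon -110°, lat -39°.
Subsquare f=5, t=19: +5·0.0833333° lon, +19·0.0416667° lat → SW at lon -109.583°, lat -38.2083°.
Cell spans 0.0833333° lon × 0.0416667° lat. Centre is SW corner plus half of each.
latitude -38.1875, longitude -109.5417.

-38.1875, -109.5417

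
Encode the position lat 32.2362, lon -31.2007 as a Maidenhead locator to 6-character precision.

Offset from 180°W / 90°S: lon 148.7993°, lat 122.2362°.
Field: 148.7993/20 → 7 → H, 122.2362/10 → 12 → M; chars HM.
Square: 8.7993/2 → 4, 2.2362/1 → 2; chars 42.
Subsquare: 0.7993/0.0833333 → 9 → j, 0.2362/0.0416667 → 5 → f; chars jf.

HM42jf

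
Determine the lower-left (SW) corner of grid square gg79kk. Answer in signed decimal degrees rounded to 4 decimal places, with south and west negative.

-20.5833, -45.1667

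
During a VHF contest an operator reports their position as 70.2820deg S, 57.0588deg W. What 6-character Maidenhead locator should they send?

Shift to the Maidenhead origin (180°W, 90°S): lon 122.9412, lat 19.7180.
Field: lon ⌊122.9412/20⌋ = 6 → G; lat ⌊19.7180/10⌋ = 1 → B.
Square: lon ⌊2.9412/2⌋ = 1; lat ⌊9.7180/1⌋ = 9.
Subsquare: lon ⌊0.9412/0.0833333⌋ = 11 → l; lat ⌊0.7180/0.0416667⌋ = 17 → r.

GB19lr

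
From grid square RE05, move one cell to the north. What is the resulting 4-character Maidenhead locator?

Latitude square 5; +1 → 6.
The longitude characters are unchanged.

RE06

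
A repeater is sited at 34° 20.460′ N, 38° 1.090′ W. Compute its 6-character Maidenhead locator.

Shift to the Maidenhead origin (180°W, 90°S): lon 141.9818, lat 124.3410.
Field: 141.9818/20 → 7 → H, 124.3410/10 → 12 → M; chars HM.
Square: 1.9818/2 → 0, 4.3410/1 → 4; chars 04.
Subsquare: 1.9818/0.0833333 → 23 → x, 0.3410/0.0416667 → 8 → i; chars xi.

HM04xi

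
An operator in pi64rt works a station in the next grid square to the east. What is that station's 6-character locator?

PI64st

Longitude subsquare r = 17; +1 → 18 = s.
The latitude characters are unchanged.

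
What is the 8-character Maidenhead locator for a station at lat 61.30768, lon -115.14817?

Offset from 180°W / 90°S: lon 64.85183°, lat 151.30768°.
Field: lon ⌊64.85183/20⌋ = 3 → D; lat ⌊151.30768/10⌋ = 15 → P.
Square: lon ⌊4.85183/2⌋ = 2; lat ⌊1.30768/1⌋ = 1.
Subsquare: lon ⌊0.85183/0.0833333⌋ = 10 → k; lat ⌊0.30768/0.0416667⌋ = 7 → h.
Extended square: lon ⌊0.01850/0.00833333⌋ = 2; lat ⌊0.01601/0.00416667⌋ = 3.

DP21kh23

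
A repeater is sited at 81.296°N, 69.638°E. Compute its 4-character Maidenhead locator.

Offset from 180°W / 90°S: lon 249.64°, lat 171.30°.
Field: 249.64/20 → 12 → M, 171.30/10 → 17 → R; chars MR.
Square: 9.64/2 → 4, 1.30/1 → 1; chars 41.

MR41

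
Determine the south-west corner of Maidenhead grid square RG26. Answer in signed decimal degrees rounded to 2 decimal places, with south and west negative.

-24.00, 164.00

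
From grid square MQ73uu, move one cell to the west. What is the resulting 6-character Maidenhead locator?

Longitude subsquare u = 20; −1 → 19 = t.
The latitude characters are unchanged.

MQ73tu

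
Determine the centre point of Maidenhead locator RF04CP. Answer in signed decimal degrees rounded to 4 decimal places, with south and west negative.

Field R=17, F=5: +17·20° lon, +5·10° lat → SW at lon 160°, lat -40°.
Square 0, 4: +0·2° lon, +4·1° lat → SW at lon 160°, lat -36°.
Subsquare c=2, p=15: +2·0.0833333° lon, +15·0.0416667° lat → SW at lon 160.167°, lat -35.375°.
Cell spans 0.0833333° lon × 0.0416667° lat. Centre is SW corner plus half of each.
latitude -35.3542, longitude 160.2083.

-35.3542, 160.2083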